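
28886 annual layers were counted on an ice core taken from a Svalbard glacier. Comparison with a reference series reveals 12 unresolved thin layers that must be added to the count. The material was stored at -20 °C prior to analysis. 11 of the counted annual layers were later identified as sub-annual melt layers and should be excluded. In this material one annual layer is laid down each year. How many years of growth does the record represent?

Correcting the raw count gives 28886 − 11 + 12 = 28887 true annual layers.
At one annual layer per year, that is 28887 years.

28887 years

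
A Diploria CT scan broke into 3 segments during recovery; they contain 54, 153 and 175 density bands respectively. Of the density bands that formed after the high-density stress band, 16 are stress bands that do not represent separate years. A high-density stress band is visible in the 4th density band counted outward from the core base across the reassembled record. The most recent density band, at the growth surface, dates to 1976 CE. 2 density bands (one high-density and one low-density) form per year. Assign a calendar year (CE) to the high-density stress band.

1795 CE

Total density bands = 54 + 153 + 175 = 382.
Between density band 4 and the growth surface there are 382 − 4 = 378 density bands.
Removing the 16 false density bands leaves 378 − 16 = 362 true density bands beyond the high-density stress band.
Dividing by 2 density bands per year: 362 / 2 = 181 years.
1976 − 181 = 1795 CE.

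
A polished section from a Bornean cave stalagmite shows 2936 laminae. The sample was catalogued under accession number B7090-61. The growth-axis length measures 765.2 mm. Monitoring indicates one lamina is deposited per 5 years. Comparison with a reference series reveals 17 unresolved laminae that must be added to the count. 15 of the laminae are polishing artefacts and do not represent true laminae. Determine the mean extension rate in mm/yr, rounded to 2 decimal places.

0.05 mm/yr

Adjusted count: 2936 − 15 + 17 = 2938 laminae.
Multiplying by 5 years per lamina: 2938 × 5 = 14690 years.
765.2 mm over 14690 years gives 765.2 / 14690 ≈ 0.05 mm/yr.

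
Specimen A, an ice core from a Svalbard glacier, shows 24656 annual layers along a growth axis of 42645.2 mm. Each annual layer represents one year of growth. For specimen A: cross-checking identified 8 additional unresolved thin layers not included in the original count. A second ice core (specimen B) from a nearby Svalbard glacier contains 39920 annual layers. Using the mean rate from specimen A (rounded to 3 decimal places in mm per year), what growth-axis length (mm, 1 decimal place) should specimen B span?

69021.7 mm

Specimen A: after corrections the count is 24656 + 8 = 24664 annual layers.
A: Extension rate ≈ 42645.2 / 24664 = 1.729 mm per year.
For B, 1.729 mm/year × 39920 years = 69021.7 mm.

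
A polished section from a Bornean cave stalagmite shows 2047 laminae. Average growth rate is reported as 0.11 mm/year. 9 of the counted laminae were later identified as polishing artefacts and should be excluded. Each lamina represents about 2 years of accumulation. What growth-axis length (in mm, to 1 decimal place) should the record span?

True lamina count = 2047 − 9 = 2038.
At 2 years per lamina, 2038 × 2 = 4076 years.
Length ≈ 0.11 × 4076 = 448.4 mm.

448.4 mm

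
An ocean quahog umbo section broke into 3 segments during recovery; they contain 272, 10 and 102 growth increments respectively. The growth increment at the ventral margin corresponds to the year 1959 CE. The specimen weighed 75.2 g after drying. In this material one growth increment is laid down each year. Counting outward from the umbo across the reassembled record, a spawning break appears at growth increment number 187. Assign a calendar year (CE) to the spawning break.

Total growth increments = 272 + 10 + 102 = 384.
The spawning break sits at growth increment 187 from the umbo, so 384 − 187 = 197 growth increments formed after it.
Counting back 197 years from 1959 CE places the spawning break in 1959 − 197 = 1762 CE.

1762 CE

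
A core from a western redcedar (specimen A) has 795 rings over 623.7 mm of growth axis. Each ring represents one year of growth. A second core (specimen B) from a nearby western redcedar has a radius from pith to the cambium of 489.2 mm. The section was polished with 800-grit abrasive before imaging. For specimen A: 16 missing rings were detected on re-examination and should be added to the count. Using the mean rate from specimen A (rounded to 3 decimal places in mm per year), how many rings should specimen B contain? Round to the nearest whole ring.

636 rings

Specimen A: adjusted count: 795 + 16 = 811 rings.
A: 623.7 mm over 811 years gives 623.7 / 811 ≈ 0.769 mm/yr.
For B, 489.2 / 0.769 = 636.15 years ≈ 636 rings.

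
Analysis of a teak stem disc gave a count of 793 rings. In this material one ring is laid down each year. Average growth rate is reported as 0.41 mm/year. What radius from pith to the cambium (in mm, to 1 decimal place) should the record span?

The record spans 793 years at 0.41 mm per year.
Predicted length = 0.41 mm/year × 793 years = 325.1 mm.

325.1 mm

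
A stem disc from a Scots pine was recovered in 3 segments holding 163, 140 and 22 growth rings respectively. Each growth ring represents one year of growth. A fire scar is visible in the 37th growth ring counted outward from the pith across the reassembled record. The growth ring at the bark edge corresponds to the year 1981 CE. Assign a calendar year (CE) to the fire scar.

Total growth rings = 163 + 140 + 22 = 325.
Between growth ring 37 and the bark edge there are 325 − 37 = 288 growth rings.
Counting back 288 years from 1981 CE places the fire scar in 1981 − 288 = 1693 CE.

1693 CE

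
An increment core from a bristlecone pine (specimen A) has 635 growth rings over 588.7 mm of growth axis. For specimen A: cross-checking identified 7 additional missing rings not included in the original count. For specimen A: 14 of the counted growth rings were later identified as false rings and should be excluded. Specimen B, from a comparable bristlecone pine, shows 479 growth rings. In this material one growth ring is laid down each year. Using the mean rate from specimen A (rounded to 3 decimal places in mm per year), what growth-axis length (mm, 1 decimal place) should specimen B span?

448.8 mm

Specimen A: after corrections the count is 635 − 14 + 7 = 628 growth rings.
A: Extension rate ≈ 588.7 / 628 = 0.937 mm per year.
For B, 0.937 mm/year × 479 years = 448.8 mm.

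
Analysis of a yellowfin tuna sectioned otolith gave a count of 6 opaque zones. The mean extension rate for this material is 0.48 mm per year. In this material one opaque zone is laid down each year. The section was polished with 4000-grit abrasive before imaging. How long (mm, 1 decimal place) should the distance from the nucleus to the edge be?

2.9 mm

The record spans 6 years at 0.48 mm per year.
6 years at 0.48 mm/year gives 0.48 × 6 = 2.9 mm.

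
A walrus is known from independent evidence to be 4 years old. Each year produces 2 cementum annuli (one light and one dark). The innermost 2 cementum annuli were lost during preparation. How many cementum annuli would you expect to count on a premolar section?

Expected cementum annuli: 4 × 2 = 8.
Less the 2 uncaptured cementum annuli: 8 − 2 = 6.

6 cementum annuli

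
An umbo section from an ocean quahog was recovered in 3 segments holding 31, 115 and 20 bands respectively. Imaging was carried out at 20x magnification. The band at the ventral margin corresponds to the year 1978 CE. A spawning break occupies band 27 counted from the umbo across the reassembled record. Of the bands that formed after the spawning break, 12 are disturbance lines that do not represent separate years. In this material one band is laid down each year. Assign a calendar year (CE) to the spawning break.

1851 CE

Total bands = 31 + 115 + 20 = 166.
Between band 27 and the ventral margin there are 166 − 27 = 139 bands.
Removing the 12 false bands leaves 139 − 12 = 127 true bands beyond the spawning break.
1978 − 127 = 1851 CE.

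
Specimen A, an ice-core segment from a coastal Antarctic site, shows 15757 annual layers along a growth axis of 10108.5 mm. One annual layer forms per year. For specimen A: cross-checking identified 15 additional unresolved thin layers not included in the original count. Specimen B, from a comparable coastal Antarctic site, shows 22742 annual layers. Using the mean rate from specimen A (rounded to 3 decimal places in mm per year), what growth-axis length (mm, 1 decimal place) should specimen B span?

Specimen A: correcting the raw count gives 15757 + 15 = 15772 true annual layers.
A: Mean rate = 10108.5 mm / 15772 years ≈ 0.641 mm/year.
For B, 0.641 mm/year × 22742 years = 14577.6 mm.

14577.6 mm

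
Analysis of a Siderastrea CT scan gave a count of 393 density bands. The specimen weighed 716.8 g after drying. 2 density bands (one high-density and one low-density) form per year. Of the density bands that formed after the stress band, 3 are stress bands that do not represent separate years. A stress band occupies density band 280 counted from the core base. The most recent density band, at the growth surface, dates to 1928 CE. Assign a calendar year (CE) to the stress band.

393 − 280 = 113 density bands lie beyond the stress band toward the growth surface.
Removing the 3 false density bands leaves 113 − 3 = 110 true density bands beyond the stress band.
With 2 density bands per year, 110 / 2 = 55 years.
Counting back 55 years from 1928 CE places the stress band in 1928 − 55 = 1873 CE.

1873 CE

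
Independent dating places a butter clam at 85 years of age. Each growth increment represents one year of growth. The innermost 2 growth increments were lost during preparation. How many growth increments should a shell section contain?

83 growth increments

One growth increment per year gives 85 growth increments over 85 years.
Less the 2 uncaptured growth increments: 85 − 2 = 83.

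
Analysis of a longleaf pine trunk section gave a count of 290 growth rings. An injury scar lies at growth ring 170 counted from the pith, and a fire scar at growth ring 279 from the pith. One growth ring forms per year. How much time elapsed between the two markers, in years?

109 years

The two markers are separated by 279 − 170 = 109 growth rings.
One growth ring per year makes the interval 109 years.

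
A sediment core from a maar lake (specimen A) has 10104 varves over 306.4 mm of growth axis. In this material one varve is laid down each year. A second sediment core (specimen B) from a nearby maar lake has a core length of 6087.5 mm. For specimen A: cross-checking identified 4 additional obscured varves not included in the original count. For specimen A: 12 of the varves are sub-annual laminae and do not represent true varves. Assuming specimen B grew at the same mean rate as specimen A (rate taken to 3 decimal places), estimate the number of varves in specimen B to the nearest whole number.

202917 varves

Specimen A: correcting the raw count gives 10104 − 12 + 4 = 10096 true varves.
A: Mean rate = 306.4 mm / 10096 years ≈ 0.030 mm per year.
B spans 6087.5 / 0.030 = 202916.67 years ≈ 202917 varves.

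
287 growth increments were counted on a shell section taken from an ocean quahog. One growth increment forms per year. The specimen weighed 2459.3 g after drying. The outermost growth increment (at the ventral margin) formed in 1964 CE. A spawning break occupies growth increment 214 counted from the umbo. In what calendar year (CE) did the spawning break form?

Between growth increment 214 and the ventral margin there are 287 − 214 = 73 growth increments.
1964 − 73 = 1891 CE.

1891 CE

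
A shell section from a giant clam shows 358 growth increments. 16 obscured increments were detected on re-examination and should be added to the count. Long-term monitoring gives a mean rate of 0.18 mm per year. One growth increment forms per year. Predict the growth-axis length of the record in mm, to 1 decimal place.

True growth increment count = 358 + 16 = 374.
Predicted length = 0.18 mm/year × 374 years = 67.3 mm.

67.3 mm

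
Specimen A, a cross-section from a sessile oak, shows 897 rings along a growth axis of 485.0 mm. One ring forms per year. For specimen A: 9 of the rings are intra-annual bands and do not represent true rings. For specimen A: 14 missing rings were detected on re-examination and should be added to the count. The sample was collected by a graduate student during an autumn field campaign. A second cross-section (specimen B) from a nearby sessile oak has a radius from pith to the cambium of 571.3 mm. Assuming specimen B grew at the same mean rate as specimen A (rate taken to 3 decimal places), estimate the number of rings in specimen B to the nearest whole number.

Specimen A: correcting the raw count gives 897 − 9 + 14 = 902 true rings.
A: Mean rate = 485.0 mm / 902 years ≈ 0.538 mm/yr.
B spans 571.3 / 0.538 = 1061.90 years ≈ 1062 rings.

1062 rings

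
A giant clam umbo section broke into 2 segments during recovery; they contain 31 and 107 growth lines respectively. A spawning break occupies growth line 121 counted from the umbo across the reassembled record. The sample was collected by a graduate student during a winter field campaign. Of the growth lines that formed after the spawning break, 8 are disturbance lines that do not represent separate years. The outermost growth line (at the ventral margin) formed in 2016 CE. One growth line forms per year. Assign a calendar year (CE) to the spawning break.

2007 CE

Total growth lines = 31 + 107 = 138.
The spawning break sits at growth line 121 from the umbo, so 138 − 121 = 17 growth lines formed after it.
17 − 8 false = 9 true growth lines after the spawning break.
The growth line at the ventral margin is 2016 CE, so the spawning break dates to 2016 − 9 = 2007 CE.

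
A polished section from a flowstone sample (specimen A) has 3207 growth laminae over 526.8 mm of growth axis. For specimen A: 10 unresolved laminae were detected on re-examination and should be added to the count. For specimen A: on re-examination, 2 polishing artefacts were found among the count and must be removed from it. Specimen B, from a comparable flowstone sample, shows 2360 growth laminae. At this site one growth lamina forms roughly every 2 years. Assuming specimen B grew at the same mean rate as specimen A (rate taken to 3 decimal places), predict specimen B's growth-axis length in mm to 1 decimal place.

387.0 mm

Specimen A: after corrections the count is 3207 − 2 + 10 = 3215 growth laminae.
Specimen A: at 2 years per growth lamina, 3215 × 2 = 6430 years.
A: Extension rate ≈ 526.8 / 6430 = 0.082 mm/year.
Specimen B: multiplying by 2 years per growth lamina: 2360 × 2 = 4720 years. For B, 0.082 mm/year × 4720 years = 387.0 mm.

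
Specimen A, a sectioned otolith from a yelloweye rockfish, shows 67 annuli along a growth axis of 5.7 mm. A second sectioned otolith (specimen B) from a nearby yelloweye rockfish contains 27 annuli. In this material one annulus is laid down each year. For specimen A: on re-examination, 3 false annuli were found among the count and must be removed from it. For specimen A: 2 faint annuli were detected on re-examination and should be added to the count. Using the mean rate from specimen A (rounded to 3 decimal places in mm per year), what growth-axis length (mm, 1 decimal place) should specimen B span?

2.3 mm

Specimen A: correcting the raw count gives 67 − 3 + 2 = 66 true annuli.
A: 5.7 mm over 66 years gives 5.7 / 66 ≈ 0.086 mm/yr.
B's length ≈ 0.086 × 27 = 2.3 mm.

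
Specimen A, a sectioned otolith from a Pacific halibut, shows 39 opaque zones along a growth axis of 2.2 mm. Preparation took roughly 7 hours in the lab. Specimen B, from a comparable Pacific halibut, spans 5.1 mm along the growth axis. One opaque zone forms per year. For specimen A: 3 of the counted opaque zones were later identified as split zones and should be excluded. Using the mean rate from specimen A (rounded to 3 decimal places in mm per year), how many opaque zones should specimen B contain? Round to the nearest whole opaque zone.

Specimen A: after corrections the count is 39 − 3 = 36 opaque zones.
A: 2.2 mm over 36 years gives 2.2 / 36 ≈ 0.061 mm per year.
For B, 5.1 / 0.061 = 83.61 years ≈ 84 opaque zones.

84 opaque zones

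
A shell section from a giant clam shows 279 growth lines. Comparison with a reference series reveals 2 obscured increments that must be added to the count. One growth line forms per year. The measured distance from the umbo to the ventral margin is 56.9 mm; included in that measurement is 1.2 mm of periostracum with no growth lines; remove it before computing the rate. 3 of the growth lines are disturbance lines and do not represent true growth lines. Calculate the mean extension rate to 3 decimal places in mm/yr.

0.200 mm/yr

After corrections the count is 279 − 3 + 2 = 278 growth lines.
The growth record spans 56.9 − 1.2 = 55.7 mm.
Extension rate ≈ 55.7 / 278 = 0.200 mm/yr.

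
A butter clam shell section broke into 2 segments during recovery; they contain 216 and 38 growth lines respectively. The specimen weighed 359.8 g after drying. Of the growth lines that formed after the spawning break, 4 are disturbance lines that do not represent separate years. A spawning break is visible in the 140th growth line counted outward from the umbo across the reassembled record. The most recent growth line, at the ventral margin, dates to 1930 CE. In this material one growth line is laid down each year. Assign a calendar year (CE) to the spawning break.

Total growth lines = 216 + 38 = 254.
The spawning break sits at growth line 140 from the umbo, so 254 − 140 = 114 growth lines formed after it.
Excluding 4 false growth lines: 114 − 4 = 110.
1930 − 110 = 1820 CE.

1820 CE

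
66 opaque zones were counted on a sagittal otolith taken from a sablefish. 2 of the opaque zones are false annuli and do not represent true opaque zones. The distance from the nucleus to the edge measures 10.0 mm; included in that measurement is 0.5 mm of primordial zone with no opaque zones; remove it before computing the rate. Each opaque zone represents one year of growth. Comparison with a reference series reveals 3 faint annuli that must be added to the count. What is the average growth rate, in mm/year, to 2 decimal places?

0.14 mm/year

True opaque zone count = 66 − 2 + 3 = 67.
Net length = 10.0 − 0.5 = 9.5 mm.
Mean rate = 9.5 mm / 67 years ≈ 0.14 mm/year.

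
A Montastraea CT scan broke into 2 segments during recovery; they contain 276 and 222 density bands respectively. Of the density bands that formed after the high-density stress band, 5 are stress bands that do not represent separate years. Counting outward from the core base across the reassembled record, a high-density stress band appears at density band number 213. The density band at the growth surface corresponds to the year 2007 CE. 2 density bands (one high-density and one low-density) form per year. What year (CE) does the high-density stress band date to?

Total density bands = 276 + 222 = 498.
The high-density stress band sits at density band 213 from the core base, so 498 − 213 = 285 density bands formed after it.
Excluding 5 false density bands: 285 − 5 = 280.
Dividing by 2 density bands per year: 280 / 2 = 140 years.
2007 − 140 = 1867 CE.

1867 CE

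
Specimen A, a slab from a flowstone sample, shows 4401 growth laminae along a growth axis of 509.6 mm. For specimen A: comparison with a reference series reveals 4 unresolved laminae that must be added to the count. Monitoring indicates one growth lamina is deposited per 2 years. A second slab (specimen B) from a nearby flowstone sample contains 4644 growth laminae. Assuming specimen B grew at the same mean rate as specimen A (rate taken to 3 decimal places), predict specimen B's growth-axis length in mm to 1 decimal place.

Specimen A: adjusted count: 4401 + 4 = 4405 growth laminae.
Specimen A: at 2 years per growth lamina, 4405 × 2 = 8810 years.
A: Mean rate = 509.6 mm / 8810 years ≈ 0.058 mm per year.
Specimen B: 4644 growth laminae at 2 years each span 4644 × 2 = 9288 years. B's length ≈ 0.058 × 9288 = 538.7 mm.

538.7 mm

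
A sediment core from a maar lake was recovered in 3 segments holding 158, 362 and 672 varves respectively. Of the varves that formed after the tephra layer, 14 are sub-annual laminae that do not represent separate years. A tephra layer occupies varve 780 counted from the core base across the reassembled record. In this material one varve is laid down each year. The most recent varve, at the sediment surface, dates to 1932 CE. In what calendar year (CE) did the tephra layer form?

Total varves = 158 + 362 + 672 = 1192.
The tephra layer sits at varve 780 from the core base, so 1192 − 780 = 412 varves formed after it.
Removing the 14 false varves leaves 412 − 14 = 398 true varves beyond the tephra layer.
Counting back 398 years from 1932 CE places the tephra layer in 1932 − 398 = 1534 CE.

1534 CE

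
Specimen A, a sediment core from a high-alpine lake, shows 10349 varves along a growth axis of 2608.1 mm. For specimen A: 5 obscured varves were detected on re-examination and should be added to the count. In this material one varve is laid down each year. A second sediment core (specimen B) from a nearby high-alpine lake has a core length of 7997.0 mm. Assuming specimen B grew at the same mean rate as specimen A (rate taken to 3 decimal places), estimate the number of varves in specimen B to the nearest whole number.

31734 varves

Specimen A: after corrections the count is 10349 + 5 = 10354 varves.
A: 2608.1 mm over 10354 years gives 2608.1 / 10354 ≈ 0.252 mm/yr.
B spans 7997.0 / 0.252 = 31734.13 years ≈ 31734 varves.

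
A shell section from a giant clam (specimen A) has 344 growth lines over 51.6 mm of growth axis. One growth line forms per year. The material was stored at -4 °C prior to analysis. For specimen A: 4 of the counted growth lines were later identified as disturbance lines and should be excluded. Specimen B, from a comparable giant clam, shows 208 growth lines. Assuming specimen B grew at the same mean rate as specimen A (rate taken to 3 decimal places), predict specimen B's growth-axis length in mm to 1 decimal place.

Specimen A: correcting the raw count gives 344 − 4 = 340 true growth lines.
A: Extension rate ≈ 51.6 / 340 = 0.152 mm/yr.
For B, 0.152 mm/year × 208 years = 31.6 mm.

31.6 mm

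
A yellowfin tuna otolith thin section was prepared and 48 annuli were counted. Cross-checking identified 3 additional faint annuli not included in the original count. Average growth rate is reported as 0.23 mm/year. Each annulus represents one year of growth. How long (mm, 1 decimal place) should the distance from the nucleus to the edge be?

True annulus count = 48 + 3 = 51.
51 years at 0.23 mm/year gives 0.23 × 51 = 11.7 mm.

11.7 mm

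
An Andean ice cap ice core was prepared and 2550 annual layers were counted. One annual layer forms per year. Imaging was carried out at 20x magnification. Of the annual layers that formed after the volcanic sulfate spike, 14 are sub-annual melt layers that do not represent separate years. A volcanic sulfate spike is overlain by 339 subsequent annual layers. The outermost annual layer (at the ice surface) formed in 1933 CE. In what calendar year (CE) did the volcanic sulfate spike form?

1608 CE

339 annual layers formed after the volcanic sulfate spike.
339 − 14 false = 325 true annual layers after the volcanic sulfate spike.
1933 − 325 = 1608 CE.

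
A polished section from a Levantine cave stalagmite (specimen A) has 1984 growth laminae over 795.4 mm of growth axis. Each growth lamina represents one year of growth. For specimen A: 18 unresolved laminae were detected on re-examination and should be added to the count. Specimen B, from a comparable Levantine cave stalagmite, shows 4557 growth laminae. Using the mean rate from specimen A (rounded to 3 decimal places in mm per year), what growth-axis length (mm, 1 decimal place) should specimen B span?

1809.1 mm

Specimen A: correcting the raw count gives 1984 + 18 = 2002 true growth laminae.
A: Mean rate = 795.4 mm / 2002 years ≈ 0.397 mm/year.
For B, 0.397 mm/year × 4557 years = 1809.1 mm.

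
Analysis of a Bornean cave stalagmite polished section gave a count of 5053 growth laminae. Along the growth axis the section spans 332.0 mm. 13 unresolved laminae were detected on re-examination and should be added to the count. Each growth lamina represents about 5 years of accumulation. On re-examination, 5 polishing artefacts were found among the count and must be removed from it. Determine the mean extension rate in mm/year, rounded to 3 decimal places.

0.013 mm/year

Correcting the raw count gives 5053 − 5 + 13 = 5061 true growth laminae.
At 5 years per growth lamina, 5061 × 5 = 25305 years.
332.0 mm over 25305 years gives 332.0 / 25305 ≈ 0.013 mm/year.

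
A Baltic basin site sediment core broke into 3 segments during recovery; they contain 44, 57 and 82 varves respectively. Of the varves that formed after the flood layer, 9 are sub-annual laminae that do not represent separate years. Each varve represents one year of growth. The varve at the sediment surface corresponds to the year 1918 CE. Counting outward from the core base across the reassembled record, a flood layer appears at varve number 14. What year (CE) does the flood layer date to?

1758 CE

Total varves = 44 + 57 + 82 = 183.
The flood layer sits at varve 14 from the core base, so 183 − 14 = 169 varves formed after it.
Removing the 9 false varves leaves 169 − 9 = 160 true varves beyond the flood layer.
The varve at the sediment surface is 1918 CE, so the flood layer dates to 1918 − 160 = 1758 CE.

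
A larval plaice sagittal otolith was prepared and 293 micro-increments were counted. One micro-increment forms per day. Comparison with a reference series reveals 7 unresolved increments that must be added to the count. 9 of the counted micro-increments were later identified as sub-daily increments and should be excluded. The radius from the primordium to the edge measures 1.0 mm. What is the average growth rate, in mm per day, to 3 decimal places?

0.003 mm per day

Adjusted count: 293 − 9 + 7 = 291 micro-increments.
Extension rate ≈ 1.0 / 291 = 0.003 mm per day.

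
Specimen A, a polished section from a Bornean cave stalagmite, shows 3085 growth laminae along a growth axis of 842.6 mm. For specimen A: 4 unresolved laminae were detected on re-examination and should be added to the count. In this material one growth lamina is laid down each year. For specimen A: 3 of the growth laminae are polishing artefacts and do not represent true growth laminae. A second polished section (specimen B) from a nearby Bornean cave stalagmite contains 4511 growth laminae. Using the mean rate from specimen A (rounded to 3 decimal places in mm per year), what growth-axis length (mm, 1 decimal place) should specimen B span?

Specimen A: after corrections the count is 3085 − 3 + 4 = 3086 growth laminae.
A: 842.6 mm over 3086 years gives 842.6 / 3086 ≈ 0.273 mm/year.
Length of B = 0.273 × 4511 = 1231.5 mm.

1231.5 mm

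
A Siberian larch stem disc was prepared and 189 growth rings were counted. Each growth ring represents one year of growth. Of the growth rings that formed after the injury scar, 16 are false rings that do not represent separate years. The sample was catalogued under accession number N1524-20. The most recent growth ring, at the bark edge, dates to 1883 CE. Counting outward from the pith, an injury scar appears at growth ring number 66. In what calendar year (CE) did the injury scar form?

1776 CE

The injury scar sits at growth ring 66 from the pith, so 189 − 66 = 123 growth rings formed after it.
123 − 16 false = 107 true growth rings after the injury scar.
The growth ring at the bark edge is 1883 CE, so the injury scar dates to 1883 − 107 = 1776 CE.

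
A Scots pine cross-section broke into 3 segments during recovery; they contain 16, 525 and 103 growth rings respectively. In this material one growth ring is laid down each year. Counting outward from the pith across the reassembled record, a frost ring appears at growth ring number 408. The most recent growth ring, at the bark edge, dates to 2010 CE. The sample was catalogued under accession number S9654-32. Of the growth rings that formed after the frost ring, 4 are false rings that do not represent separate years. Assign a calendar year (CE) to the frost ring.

Total growth rings = 16 + 525 + 103 = 644.
644 − 408 = 236 growth rings lie beyond the frost ring toward the bark edge.
Excluding 4 false growth rings: 236 − 4 = 232.
The growth ring at the bark edge is 2010 CE, so the frost ring dates to 2010 − 232 = 1778 CE.

1778 CE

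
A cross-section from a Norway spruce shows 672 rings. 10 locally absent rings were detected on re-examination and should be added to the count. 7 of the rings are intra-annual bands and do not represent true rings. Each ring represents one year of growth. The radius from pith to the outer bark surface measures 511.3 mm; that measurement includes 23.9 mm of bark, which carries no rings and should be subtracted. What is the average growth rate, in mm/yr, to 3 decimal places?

0.722 mm/yr

After corrections the count is 672 − 7 + 10 = 675 rings.
Net length = 511.3 − 23.9 = 487.4 mm.
Mean rate = 487.4 mm / 675 years ≈ 0.722 mm/yr.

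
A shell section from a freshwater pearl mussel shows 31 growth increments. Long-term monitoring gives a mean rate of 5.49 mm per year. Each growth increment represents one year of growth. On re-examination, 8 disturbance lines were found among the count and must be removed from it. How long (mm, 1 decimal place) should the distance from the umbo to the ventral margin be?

True growth increment count = 31 − 8 = 23.
Length ≈ 5.49 × 23 = 126.3 mm.

126.3 mm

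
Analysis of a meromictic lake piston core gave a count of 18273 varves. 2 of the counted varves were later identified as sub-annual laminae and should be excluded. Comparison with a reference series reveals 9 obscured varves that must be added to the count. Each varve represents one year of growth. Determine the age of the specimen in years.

After corrections the count is 18273 − 2 + 9 = 18280 varves.
At one varve per year, that is 18280 years.

18280 yr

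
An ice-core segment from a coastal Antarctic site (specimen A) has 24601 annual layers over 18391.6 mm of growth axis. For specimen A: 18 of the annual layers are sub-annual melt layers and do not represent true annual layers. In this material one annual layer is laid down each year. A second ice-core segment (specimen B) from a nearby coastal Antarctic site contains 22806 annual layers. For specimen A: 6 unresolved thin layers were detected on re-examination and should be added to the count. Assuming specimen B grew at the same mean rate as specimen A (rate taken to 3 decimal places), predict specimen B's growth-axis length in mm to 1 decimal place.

Specimen A: adjusted count: 24601 − 18 + 6 = 24589 annual layers.
A: 18391.6 mm over 24589 years gives 18391.6 / 24589 ≈ 0.748 mm per year.
For B, 0.748 mm/year × 22806 years = 17058.9 mm.

17058.9 mm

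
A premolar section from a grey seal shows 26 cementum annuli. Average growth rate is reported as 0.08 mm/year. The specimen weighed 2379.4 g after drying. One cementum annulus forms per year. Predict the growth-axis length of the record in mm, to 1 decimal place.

The record spans 26 years at 0.08 mm per year.
Predicted length = 0.08 mm/year × 26 years = 2.1 mm.

2.1 mm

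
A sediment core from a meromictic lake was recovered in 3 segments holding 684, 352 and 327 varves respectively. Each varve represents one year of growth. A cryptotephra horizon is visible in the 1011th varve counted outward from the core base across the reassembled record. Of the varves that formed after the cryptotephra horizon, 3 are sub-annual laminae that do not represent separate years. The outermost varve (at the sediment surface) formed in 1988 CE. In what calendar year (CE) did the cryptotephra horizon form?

Total varves = 684 + 352 + 327 = 1363.
The cryptotephra horizon sits at varve 1011 from the core base, so 1363 − 1011 = 352 varves formed after it.
Removing the 3 false varves leaves 352 − 3 = 349 true varves beyond the cryptotephra horizon.
Counting back 349 years from 1988 CE places the cryptotephra horizon in 1988 − 349 = 1639 CE.

1639 CE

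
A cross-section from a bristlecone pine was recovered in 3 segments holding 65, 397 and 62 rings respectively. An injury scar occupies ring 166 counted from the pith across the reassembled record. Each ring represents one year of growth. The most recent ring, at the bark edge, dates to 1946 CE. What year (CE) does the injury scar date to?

Total rings = 65 + 397 + 62 = 524.
The injury scar sits at ring 166 from the pith, so 524 − 166 = 358 rings formed after it.
1946 − 358 = 1588 CE.

1588 CE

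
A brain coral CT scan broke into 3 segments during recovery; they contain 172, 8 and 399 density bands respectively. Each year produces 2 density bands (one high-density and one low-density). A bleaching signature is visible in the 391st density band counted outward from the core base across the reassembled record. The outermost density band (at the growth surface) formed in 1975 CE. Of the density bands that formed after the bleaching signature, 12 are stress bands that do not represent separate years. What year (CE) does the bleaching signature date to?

1887 CE

Total density bands = 172 + 8 + 399 = 579.
579 − 391 = 188 density bands lie beyond the bleaching signature toward the growth surface.
Excluding 12 false density bands: 188 − 12 = 176.
Dividing by 2 density bands per year: 176 / 2 = 88 years.
The density band at the growth surface is 1975 CE, so the bleaching signature dates to 1975 − 88 = 1887 CE.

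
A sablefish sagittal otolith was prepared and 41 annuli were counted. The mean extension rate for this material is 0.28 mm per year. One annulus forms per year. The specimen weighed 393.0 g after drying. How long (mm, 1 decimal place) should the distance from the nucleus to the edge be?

41 years of growth are recorded.
Predicted length = 0.28 mm/year × 41 years = 11.5 mm.

11.5 mm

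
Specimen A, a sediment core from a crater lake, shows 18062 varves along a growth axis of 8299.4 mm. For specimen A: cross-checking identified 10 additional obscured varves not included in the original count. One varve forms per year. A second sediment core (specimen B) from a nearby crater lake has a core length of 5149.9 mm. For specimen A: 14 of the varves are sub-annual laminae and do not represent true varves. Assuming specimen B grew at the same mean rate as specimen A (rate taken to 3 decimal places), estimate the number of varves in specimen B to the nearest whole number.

11195 varves

Specimen A: true varve count = 18062 − 14 + 10 = 18058.
A: Extension rate ≈ 8299.4 / 18058 = 0.460 mm/year.
Specimen B: 5149.9 mm / 0.460 mm per year = 11195.43 years ≈ 11195 varves.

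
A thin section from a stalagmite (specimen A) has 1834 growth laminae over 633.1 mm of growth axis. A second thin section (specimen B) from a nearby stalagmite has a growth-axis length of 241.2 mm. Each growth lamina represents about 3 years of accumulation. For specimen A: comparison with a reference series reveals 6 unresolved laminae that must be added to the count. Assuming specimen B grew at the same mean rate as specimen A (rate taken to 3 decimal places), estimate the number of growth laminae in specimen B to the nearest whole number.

699 growth laminae

Specimen A: true growth lamina count = 1834 + 6 = 1840.
Specimen A: multiplying by 3 years per growth lamina: 1840 × 3 = 5520 years.
A: Extension rate ≈ 633.1 / 5520 = 0.115 mm/yr.
B spans 241.2 / 0.115 = 2097.39 years; at 3 years per growth lamina that is 2097.39 / 3 ≈ 699 growth laminae.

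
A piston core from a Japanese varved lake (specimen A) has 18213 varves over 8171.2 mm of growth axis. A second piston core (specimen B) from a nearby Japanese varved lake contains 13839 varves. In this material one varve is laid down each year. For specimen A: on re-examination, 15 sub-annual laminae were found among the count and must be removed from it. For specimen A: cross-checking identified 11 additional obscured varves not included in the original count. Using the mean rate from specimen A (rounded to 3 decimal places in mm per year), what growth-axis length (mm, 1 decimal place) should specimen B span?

Specimen A: adjusted count: 18213 − 15 + 11 = 18209 varves.
A: Mean rate = 8171.2 mm / 18209 years ≈ 0.449 mm per year.
Length of B = 0.449 × 13839 = 6213.7 mm.

6213.7 mm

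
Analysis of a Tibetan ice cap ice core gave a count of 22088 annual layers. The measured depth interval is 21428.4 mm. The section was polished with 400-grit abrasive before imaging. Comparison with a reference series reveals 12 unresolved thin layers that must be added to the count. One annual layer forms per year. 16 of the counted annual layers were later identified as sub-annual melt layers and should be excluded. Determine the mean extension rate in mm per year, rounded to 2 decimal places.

0.97 mm per year

After corrections the count is 22088 − 16 + 12 = 22084 annual layers.
Extension rate ≈ 21428.4 / 22084 = 0.97 mm per year.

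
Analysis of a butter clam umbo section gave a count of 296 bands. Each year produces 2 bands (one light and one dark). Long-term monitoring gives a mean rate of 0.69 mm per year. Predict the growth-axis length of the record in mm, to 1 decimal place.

102.1 mm

296 bands at 2 per year is 296 / 2 = 148 years.
Predicted length = 0.69 mm/year × 148 years = 102.1 mm.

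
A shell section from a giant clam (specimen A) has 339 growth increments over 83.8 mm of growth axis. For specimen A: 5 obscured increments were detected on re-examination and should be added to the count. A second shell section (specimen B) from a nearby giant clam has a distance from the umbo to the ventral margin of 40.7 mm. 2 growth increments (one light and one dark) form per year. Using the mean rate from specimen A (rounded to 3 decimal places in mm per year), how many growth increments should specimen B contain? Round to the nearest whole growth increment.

167 growth increments

Specimen A: adjusted count: 339 + 5 = 344 growth increments.
Specimen A: with 2 growth increments per year, 344 / 2 = 172 years.
A: Extension rate ≈ 83.8 / 172 = 0.487 mm/year.
For B, 40.7 / 0.487 = 83.57 years; at 2 growth increments per year that is 83.57 × 2 ≈ 167 growth increments.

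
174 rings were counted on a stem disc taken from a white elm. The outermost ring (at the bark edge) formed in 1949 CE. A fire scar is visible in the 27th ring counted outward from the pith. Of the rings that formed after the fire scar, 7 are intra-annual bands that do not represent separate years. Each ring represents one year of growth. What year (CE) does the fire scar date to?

174 − 27 = 147 rings lie beyond the fire scar toward the bark edge.
147 − 7 false = 140 true rings after the fire scar.
The ring at the bark edge is 1949 CE, so the fire scar dates to 1949 − 140 = 1809 CE.

1809 CE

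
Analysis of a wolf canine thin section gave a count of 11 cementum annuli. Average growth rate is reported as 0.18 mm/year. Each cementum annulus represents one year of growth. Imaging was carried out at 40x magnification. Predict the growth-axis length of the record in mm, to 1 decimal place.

2.0 mm

11 years of growth are recorded.
11 years at 0.18 mm/year gives 0.18 × 11 = 2.0 mm.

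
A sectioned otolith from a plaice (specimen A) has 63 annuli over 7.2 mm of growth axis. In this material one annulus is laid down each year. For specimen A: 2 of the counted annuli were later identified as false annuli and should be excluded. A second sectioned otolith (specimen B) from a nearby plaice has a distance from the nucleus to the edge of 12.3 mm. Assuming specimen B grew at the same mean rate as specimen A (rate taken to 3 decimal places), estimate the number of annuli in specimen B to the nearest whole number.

Specimen A: adjusted count: 63 − 2 = 61 annuli.
A: Extension rate ≈ 7.2 / 61 = 0.118 mm/year.
Specimen B: 12.3 mm / 0.118 mm per year = 104.24 years ≈ 104 annuli.

104 annuli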